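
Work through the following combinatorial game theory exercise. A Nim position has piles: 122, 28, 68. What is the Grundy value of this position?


We need the XOR (exclusive or) of all pile sizes.
After XOR-ing pile 1 (size 122): 0 XOR 122 = 122
After XOR-ing pile 2 (size 28): 122 XOR 28 = 102
After XOR-ing pile 3 (size 68): 102 XOR 68 = 34
The Nim-value of this position is 34.

34


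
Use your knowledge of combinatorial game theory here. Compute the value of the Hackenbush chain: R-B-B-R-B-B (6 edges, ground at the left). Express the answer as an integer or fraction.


Edges (from ground): R-B-B-R-B-B
By Berlekamp's sign-expansion rule, a Blue-Red Hackenbush stalk has the value of the surreal number whose sign sequence is the edge sequence with B -> + and R -> -.
Sign sequence: -++-++
Trace the sign expansion in the surreal number tree, starting from 0:
Edge 1: R (sign -) -> bounds (-inf, 0), value = -1
Edge 2: B (sign +) -> bounds (-1, 0), value = -1/2
Edge 3: B (sign +) -> bounds (-1/2, 0), value = -1/4
Edge 4: R (sign -) -> bounds (-1/2, -1/4), value = -3/8
Edge 5: B (sign +) -> bounds (-3/8, -1/4), value = -5/16
Edge 6: B (sign +) -> bounds (-5/16, -1/4), value = -9/32
Game value = -9/32

-9/32


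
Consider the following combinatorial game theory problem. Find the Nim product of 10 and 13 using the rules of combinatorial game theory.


Nim multiplication is bilinear over XOR: (u XOR v) * w = (u*w) XOR (v*w).
So we split each operand into its bit components and XOR the pairwise Nim products.
10 = 2 + 8 (as XOR of powers of 2).
13 = 1 + 4 + 8 (as XOR of powers of 2).
Using the standard Nim-product table on single bits:
  2*2 = 3,   2*4 = 8,   2*8 = 12,
  4*4 = 6,   4*8 = 11,  8*8 = 13,
and  1*x = x (identity), k*l = l*k (commutative).
Pairwise Nim products:
  2 * 1 = 2
  2 * 4 = 8
  2 * 8 = 12
  8 * 1 = 8
  8 * 4 = 11
  8 * 8 = 13
XOR them: 2 XOR 8 XOR 12 XOR 8 XOR 11 XOR 13 = 8.
Result: 10 * 13 = 8 (in Nim).

8


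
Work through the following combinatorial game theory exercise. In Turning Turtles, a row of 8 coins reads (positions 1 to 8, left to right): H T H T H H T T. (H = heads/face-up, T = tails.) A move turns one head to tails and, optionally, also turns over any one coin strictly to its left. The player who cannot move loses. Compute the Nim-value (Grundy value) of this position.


Coins: H T H T H H T T
Key fact: a single head at position k behaves exactly like a Nim heap of size k (turning it to T and optionally flipping a coin at j < k corresponds to moving the heap from k to j, or to 0), and heads combine as a disjunctive sum (two heads at the same place would cancel, matching j XOR j = 0). So the Nim-value is the XOR of the 1-indexed positions of the heads.
Face-up positions (1-indexed): [1, 3, 5, 6]
XOR 0 with 1: 0 XOR 1 = 1
XOR 1 with 3: 1 XOR 3 = 2
XOR 2 with 5: 2 XOR 5 = 7
XOR 7 with 6: 7 XOR 6 = 1
Nim-value = 1

1


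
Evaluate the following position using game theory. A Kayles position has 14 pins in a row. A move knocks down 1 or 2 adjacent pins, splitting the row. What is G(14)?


Kayles: a move removes 1 or 2 adjacent pins from a contiguous row.
Removing pins from a row of k leaves two independent rows (a, b) with a + b = k - 1 (one pin) or a + b = k - 2 (two pins); an end removal gives a = 0.
By Sprague-Grundy, G(k) = mex{ G(a) XOR G(b) } over all these splits. G(0) = 0.
G(1): splits (0,0):0^0=0 -> mex({0}) = 1
G(2): splits (0,1):0^1=1 (0,0):0^0=0 -> mex({0, 1}) = 2
G(3): splits (0,2):0^2=2 (1,1):1^1=0 (0,1):0^1=1 -> mex({0, 1, 2}) = 3
G(4): splits (0,3):0^3=3 (1,2):1^2=3 (0,2):0^2=2 (1,1):1^1=0 -> mex({0, 2, 3}) = 1
G(5): splits (0,4):0^1=1 (1,3):1^3=2 (2,2):2^2=0 (0,3):0^3=3 (1,2):1^2=3 -> mex({0, 1, 2, 3}) = 4
G(6) = mex({0, 1, 2, 4}) = 3
G(7) = mex({0, 1, 3, 4, 5}) = 2
G(8) = mex({0, 2, 3, 5, 6}) = 1
G(9) = mex({0, 1, 2, 3, 6, 7}) = 4
G(10) = mex({0, 1, 3, 4, 5, 7}) = 2
G(11) = mex({0, 1, 2, 3, 4, 5}) = 6
G(12) = mex({0, 1, 2, 3, 5, 6, 7}) = 4
G(13) = mex({0, 2, 3, 4, 6, 7}) = 1
G(14) = mex({0, 1, 4, 5, 6, 7}) = 2
Therefore G(14) = 2.

2


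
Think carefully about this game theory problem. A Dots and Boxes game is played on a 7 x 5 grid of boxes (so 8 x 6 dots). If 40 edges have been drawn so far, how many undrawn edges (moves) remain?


Grid: 7 x 5 boxes, i.e. 8 rows and 6 columns of dots.
Horizontal edges: (rows + 1) * cols = 8 * 5 = 40
Vertical edges: rows * (cols + 1) = 7 * 6 = 42
Total edges: 40 + 42 = 82
Edges drawn: 40
Remaining: 82 - 40 = 42

42


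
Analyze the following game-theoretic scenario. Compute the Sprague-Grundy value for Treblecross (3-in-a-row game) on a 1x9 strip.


Treblecross: place X on empty cells; 3-in-a-row wins.
Playing within two cells of an existing X lets the opponent win at once, so sensible play treats the cells i-2..i+2 around each X as dead. The player left with no safe cell loses, so this is a normal-play take-away game on strips of safe cells.
Placing X at cell i (0-indexed) of a strip of k safe cells leaves independent strips of sizes max(0, i-2) and max(0, k-i-3). Hence G(k) = mex{ G(max(0,i-2)) XOR G(max(0,k-i-3)) : 0 <= i < k }, with G(0) = 0.
G(1): splits (0,0):0^0=0 -> mex({0}) = 1
G(2): splits (0,0):0^0=0 -> mex({0}) = 1
G(3): splits (0,0):0^0=0 -> mex({0}) = 1
G(4): splits (0,1):0^1=1 (0,0):0^0=0 -> mex({0, 1}) = 2
G(5): splits (0,2):0^1=1 (0,1):0^1=1 (0,0):0^0=0 -> mex({0, 1}) = 2
G(6) = mex({1}) = 0
G(7) = mex({0, 1, 2}) = 3
G(8) = mex({0, 1, 2}) = 3
G(9) = mex({0, 2}) = 1
Therefore G(9) = 1.

1


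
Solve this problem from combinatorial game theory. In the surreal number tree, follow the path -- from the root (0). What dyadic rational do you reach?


Sign expansion: --
Rule: track bounds (lo, hi), initially (-inf, +inf). On '+', the current value becomes lo and we move to the simplest number in (value, hi): value + 1 if hi = +inf, otherwise the midpoint (value + hi)/2. On '-', the current value becomes hi and we move to value - 1 if lo = -inf, otherwise the midpoint (lo + value)/2.
Start at 0.
Step 1: sign = -, move left. Bounds: (-inf, 0). Value = -1
Step 2: sign = -, move left. Bounds: (-inf, -1). Value = -2
The surreal number with sign expansion -- is -2.

-2


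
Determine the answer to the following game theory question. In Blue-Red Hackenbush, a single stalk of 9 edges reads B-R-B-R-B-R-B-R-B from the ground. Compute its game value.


Edges (from ground): B-R-B-R-B-R-B-R-B
By Berlekamp's sign-expansion rule, a Blue-Red Hackenbush stalk has the value of the surreal number whose sign sequence is the edge sequence with B -> + and R -> -.
Sign sequence: +-+-+-+-+
Trace the sign expansion in the surreal number tree, starting from 0:
Edge 1: B (sign +) -> bounds (0, +inf), value = 1
Edge 2: R (sign -) -> bounds (0, 1), value = 1/2
Edge 3: B (sign +) -> bounds (1/2, 1), value = 3/4
Edge 4: R (sign -) -> bounds (1/2, 3/4), value = 5/8
Edge 5: B (sign +) -> bounds (5/8, 3/4), value = 11/16
Edge 6: R (sign -) -> bounds (5/8, 11/16), value = 21/32
Edge 7: B (sign +) -> bounds (21/32, 11/16), value = 43/64
Edge 8: R (sign -) -> bounds (21/32, 43/64), value = 85/128
Edge 9: B (sign +) -> bounds (85/128, 43/64), value = 171/256
Game value = 171/256

171/256


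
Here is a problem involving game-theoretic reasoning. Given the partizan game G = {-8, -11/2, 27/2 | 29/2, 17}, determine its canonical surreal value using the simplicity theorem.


Left options: {-8, -11/2, 27/2}, max = 27/2
Right options: {29/2, 17}, min = 29/2
All options are numbers and max(Left) < min(Right), so by the simplicity theorem the value is the simplest (earliest-born) number strictly between 27/2 and 29/2.
The only integer strictly between 27/2 and 29/2 is 14.
No non-integer in the interval can be simpler: if x is a non-integer in the interval, then floor(x) or ceil(x) also lies in the interval (the interval contains an integer), and both are proper prefixes of x's sign expansion, i.e. born earlier. So the game value is 14.
Game value = 14

14


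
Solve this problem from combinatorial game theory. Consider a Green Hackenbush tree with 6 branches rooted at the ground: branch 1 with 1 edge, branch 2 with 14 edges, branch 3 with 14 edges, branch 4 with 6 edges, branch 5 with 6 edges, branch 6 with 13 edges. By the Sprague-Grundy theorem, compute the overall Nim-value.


The tree has 6 branches from the ground vertex.
In Green Hackenbush, the Nim-value of a simple path of length k is k.
Branch 1: length 1, Nim-value = 1
Branch 2: length 14, Nim-value = 14
Branch 3: length 14, Nim-value = 14
Branch 4: length 6, Nim-value = 6
Branch 5: length 6, Nim-value = 6
Branch 6: length 13, Nim-value = 13
Total Nim-value = XOR of all branch values:
0 XOR 1 = 1
1 XOR 14 = 15
15 XOR 14 = 1
1 XOR 6 = 7
7 XOR 6 = 1
1 XOR 13 = 12
Nim-value of the tree = 12

12


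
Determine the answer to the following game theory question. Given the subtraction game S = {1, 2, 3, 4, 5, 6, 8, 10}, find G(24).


The subtraction set is S = {1, 2, 3, 4, 5, 6, 8, 10}.
G(k) = mex{ G(k - s) : s in S, s <= k }. We compute iteratively: G(0) = 0.
G(1) = mex({0}) = 1
G(2) = mex({0, 1}) = 2
G(3) = mex({0, 1, 2}) = 3
G(4) = mex({0, 1, 2, 3}) = 4
G(5) = mex({0, 1, 2, 3, 4}) = 5
G(6) = mex({0, 1, 2, 3, 4, 5}) = 6
G(7) = mex({1, 2, 3, 4, 5, 6}) = 0
G(8) = mex({0, 2, 3, 4, 5, 6}) = 1
G(9) = mex({0, 1, 3, 4, 5, 6}) = 2
G(10) = mex({0, 1, 2, 4, 5, 6}) = 3
G(11) = mex({0, 1, 2, 3, 5, 6}) = 4
G(12) = mex({0, 1, 2, 3, 4, 6}) = 5
G(13) = mex({0, 1, 2, 3, 4, 5}) = 6
G(14) = mex({1, 2, 3, 4, 5, 6}) = 0
G(15) = mex({0, 2, 3, 4, 5, 6}) = 1
G(16) = mex({0, 1, 3, 4, 5, 6}) = 2
Observe that G(7)..G(16) = 0, 1, 2, 3, 4, 5, 6, 0, 1, 2 repeats G(0)..G(9) = 0, 1, 2, 3, 4, 5, 6, 0, 1, 2.
For k >= max(S) = 10, G(k) is determined by the previous 10 values G(k-10)..G(k-1); a window of 10 consecutive values has recurred shifted by 7, so by induction G(k + 7) = G(k) for all k >= 0: the sequence is periodic from the start with period 7.
One period: G(0..6) = 0, 1, 2, 3, 4, 5, 6.
24 mod 7 = 3, so G(24) = G(3) = 3.

3


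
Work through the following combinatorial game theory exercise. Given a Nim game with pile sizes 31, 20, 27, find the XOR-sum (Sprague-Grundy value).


We need the XOR (exclusive or) of all pile sizes.
After XOR-ing pile 1 (size 31): 0 XOR 31 = 31
After XOR-ing pile 2 (size 20): 31 XOR 20 = 11
After XOR-ing pile 3 (size 27): 11 XOR 27 = 16
The Nim-value of this position is 16.

16


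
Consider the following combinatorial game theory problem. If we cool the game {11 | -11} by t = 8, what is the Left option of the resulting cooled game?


Original game: {11 | -11} (a switch {a | b} with a > b).
Cooling by t (for t below the temperature (a - b)/2 = 11) taxes each move by t: {a | b} cooled by t is {a - t | b + t}.
Cooling amount: t = 8
Cooled Left option: 11 - 8 = 3
Cooled Right option: -11 + 8 = -3
Cooled game: {3 | -3}
Left option = 3

3


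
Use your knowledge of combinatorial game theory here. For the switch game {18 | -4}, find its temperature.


The game is {18 | -4}, a switch {a | b} with numbers a > b.
Cooling {a | b} by t gives {a - t | b + t}, which stops being hot when a - t = b + t, i.e. at t = (a - b)/2. So the temperature of a switch is (a - b)/2.
Temperature = (Left option - Right option) / 2
= (18 - (-4)) / 2
= 22 / 2
= 11

11


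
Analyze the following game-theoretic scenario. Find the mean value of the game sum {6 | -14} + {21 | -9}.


G1 = {6 | -14}, G2 = {21 | -9}
Each is a switch {a | b} with numbers a > b; its mean value is (a + b)/2, and mean value is additive over game sums: m(G1 + G2) = m(G1) + m(G2).
Mean of G1 = (6 + (-14))/2 = -8/2 = -4
Mean of G2 = (21 + (-9))/2 = 12/2 = 6
Mean of G1 + G2 = -4 + 6 = 2

2


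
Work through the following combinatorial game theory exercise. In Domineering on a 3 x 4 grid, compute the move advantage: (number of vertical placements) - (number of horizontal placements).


Board is 3 x 4 (rows x cols).
Left (vertical) placements: (rows-1) * cols = 2 * 4 = 8
Right (horizontal) placements: rows * (cols-1) = 3 * 3 = 9
Advantage = Left - Right = 8 - 9 = -1

-1


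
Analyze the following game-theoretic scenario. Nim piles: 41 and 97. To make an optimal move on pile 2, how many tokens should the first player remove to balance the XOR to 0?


Piles: 41 and 97
Current XOR: 41 XOR 97 = 72 (non-zero, so this is an N-position).
To make the XOR zero, we need to find a move that balances the piles.
For pile 2 (size 97): target = 97 XOR 72 = 41
We reduce pile 2 from 97 to 41.
Tokens removed: 97 - 41 = 56
Verification: 41 XOR 41 = 0

56


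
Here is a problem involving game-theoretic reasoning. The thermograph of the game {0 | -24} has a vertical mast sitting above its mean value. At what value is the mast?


Game = {0 | -24}, a switch {a | b} with numbers a > b.
Its thermograph has left wall a - t and right wall b + t, which meet at t = (a - b)/2, where both equal (a + b)/2. So the mast (mean value) is at (a + b)/2.
Mean = (0 + (-24))/2 = -24/2 = -12

-12


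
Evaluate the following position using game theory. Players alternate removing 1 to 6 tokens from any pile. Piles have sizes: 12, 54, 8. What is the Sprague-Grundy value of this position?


Subtraction set: {1, 2, 3, 4, 5, 6}
For this subtraction set, G(n) = n mod 7 (period = max + 1 = 7).
Pile 1 (size 12): G(12) = 12 mod 7 = 5
Pile 2 (size 54): G(54) = 54 mod 7 = 5
Pile 3 (size 8): G(8) = 8 mod 7 = 1
Total Grundy value = XOR of all: 5 XOR 5 XOR 1 = 1

1


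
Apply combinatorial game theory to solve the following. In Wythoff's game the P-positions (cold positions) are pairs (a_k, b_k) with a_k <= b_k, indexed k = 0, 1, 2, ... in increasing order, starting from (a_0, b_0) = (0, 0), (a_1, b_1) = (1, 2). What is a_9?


By Wythoff's theorem, a_k = floor(k * phi) and b_k = floor(k * phi^2) = a_k + k, where phi = (1 + sqrt(5))/2 is the golden ratio.
phi = (1 + sqrt(5))/2 = 1.618034
k = 9
k * phi = 9 * 1.618034 = 14.562306
a_9 = floor(k * phi) = 14

14


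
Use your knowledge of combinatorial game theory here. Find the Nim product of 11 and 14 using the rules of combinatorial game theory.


Nim multiplication is bilinear over XOR: (u XOR v) * w = (u*w) XOR (v*w).
So we split each operand into its bit components and XOR the pairwise Nim products.
11 = 1 + 2 + 8 (as XOR of powers of 2).
14 = 2 + 4 + 8 (as XOR of powers of 2).
Using the standard Nim-product table on single bits:
  2*2 = 3,   2*4 = 8,   2*8 = 12,
  4*4 = 6,   4*8 = 11,  8*8 = 13,
and  1*x = x (identity), k*l = l*k (commutative).
Pairwise Nim products:
  1 * 2 = 2
  1 * 4 = 4
  1 * 8 = 8
  2 * 2 = 3
  2 * 4 = 8
  2 * 8 = 12
  8 * 2 = 12
  8 * 4 = 11
  8 * 8 = 13
XOR them: 2 XOR 4 XOR 8 XOR 3 XOR 8 XOR 12 XOR 12 XOR 11 XOR 13 = 3.
Result: 11 * 14 = 3 (in Nim).

3


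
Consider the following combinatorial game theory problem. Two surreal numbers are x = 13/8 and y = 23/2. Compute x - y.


x = 13/8, y = 23/2
Converting to common denominator: 8
x = 13/8, y = 92/8
x - y = 13/8 - 23/2 = -79/8

-79/8


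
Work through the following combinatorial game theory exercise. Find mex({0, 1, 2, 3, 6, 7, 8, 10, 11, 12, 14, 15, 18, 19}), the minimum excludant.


Set = {0, 1, 2, 3, 6, 7, 8, 10, 11, 12, 14, 15, 18, 19}
0 is in the set.
1 is in the set.
2 is in the set.
3 is in the set.
4 is NOT in the set. This is the mex.
mex = 4

4


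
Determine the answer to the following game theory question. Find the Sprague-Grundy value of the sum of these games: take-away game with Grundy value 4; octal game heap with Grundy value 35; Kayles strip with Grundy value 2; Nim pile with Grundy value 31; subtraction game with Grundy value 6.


By the Sprague-Grundy theorem, the Grundy value of a sum of games is the XOR of individual Grundy values.
take-away game: Grundy value = 4. Running XOR: 0 XOR 4 = 4
octal game heap: Grundy value = 35. Running XOR: 4 XOR 35 = 39
Kayles strip: Grundy value = 2. Running XOR: 39 XOR 2 = 37
Nim pile: Grundy value = 31. Running XOR: 37 XOR 31 = 58
subtraction game: Grundy value = 6. Running XOR: 58 XOR 6 = 60
The combined Grundy value is 60.

60


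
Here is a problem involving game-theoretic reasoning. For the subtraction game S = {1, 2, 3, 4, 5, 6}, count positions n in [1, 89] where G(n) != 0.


Subtraction set S = {1, 2, 3, 4, 5, 6}, so G(n) = n mod 7.
G(n) = 0 when n is a multiple of 7.
Multiples of 7 in [1, 89]: 12
N-positions (nonzero Grundy) = 89 - 12 = 77

77


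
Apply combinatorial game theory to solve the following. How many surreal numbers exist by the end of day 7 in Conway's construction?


Day 0: {|} = 0 is born. Count = 1.
Day n: the number of surreal numbers born by day n is 2^(n+1) - 1.
By day 0: 2^1 - 1 = 1
By day 1: 2^2 - 1 = 3
By day 2: 2^3 - 1 = 7
By day 3: 2^4 - 1 = 15
By day 4: 2^5 - 1 = 31
By day 5: 2^6 - 1 = 63
By day 6: 2^7 - 1 = 127
By day 7: 2^8 - 1 = 255
By day 7: 255 surreal numbers.

255


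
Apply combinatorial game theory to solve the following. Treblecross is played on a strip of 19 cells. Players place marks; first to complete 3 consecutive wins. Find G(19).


Treblecross: place X on empty cells; 3-in-a-row wins.
Playing within two cells of an existing X lets the opponent win at once, so sensible play treats the cells i-2..i+2 around each X as dead. The player left with no safe cell loses, so this is a normal-play take-away game on strips of safe cells.
Placing X at cell i (0-indexed) of a strip of k safe cells leaves independent strips of sizes max(0, i-2) and max(0, k-i-3). Hence G(k) = mex{ G(max(0,i-2)) XOR G(max(0,k-i-3)) : 0 <= i < k }, with G(0) = 0.
G(1): splits (0,0):0^0=0 -> mex({0}) = 1
G(2): splits (0,0):0^0=0 -> mex({0}) = 1
G(3): splits (0,0):0^0=0 -> mex({0}) = 1
G(4): splits (0,1):0^1=1 (0,0):0^0=0 -> mex({0, 1}) = 2
G(5): splits (0,2):0^1=1 (0,1):0^1=1 (0,0):0^0=0 -> mex({0, 1}) = 2
G(6) = mex({1}) = 0
G(7) = mex({0, 1, 2}) = 3
G(8) = mex({0, 1, 2}) = 3
G(9) = mex({0, 2}) = 1
G(10) = mex({0, 2, 3}) = 1
G(11) = mex({0, 3}) = 1
G(12) = mex({1, 3}) = 0
G(13) = mex({0, 1, 2, 3}) = 4
G(14) = mex({0, 1, 2}) = 3
G(15) = mex({0, 1, 2}) = 3
G(16) = mex({0, 1, 2, 4}) = 3
G(17) = mex({0, 1, 3, 4}) = 2
G(18) = mex({0, 1, 3, 4}) = 2
G(19) = mex({0, 1, 3, 5}) = 2
Therefore G(19) = 2.

2


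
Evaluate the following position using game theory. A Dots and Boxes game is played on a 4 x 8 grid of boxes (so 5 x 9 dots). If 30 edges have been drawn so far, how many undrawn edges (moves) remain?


Grid: 4 x 8 boxes, i.e. 5 rows and 9 columns of dots.
Horizontal edges: (rows + 1) * cols = 5 * 8 = 40
Vertical edges: rows * (cols + 1) = 4 * 9 = 36
Total edges: 40 + 36 = 76
Edges drawn: 30
Remaining: 76 - 30 = 46

46


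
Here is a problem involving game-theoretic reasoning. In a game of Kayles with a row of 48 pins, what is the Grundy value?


Kayles: a move removes 1 or 2 adjacent pins from a contiguous row.
Removing pins from a row of k leaves two independent rows (a, b) with a + b = k - 1 (one pin) or a + b = k - 2 (two pins); an end removal gives a = 0.
By Sprague-Grundy, G(k) = mex{ G(a) XOR G(b) } over all these splits. G(0) = 0.
G(1): splits (0,0):0^0=0 -> mex({0}) = 1
G(2): splits (0,1):0^1=1 (0,0):0^0=0 -> mex({0, 1}) = 2
G(3): splits (0,2):0^2=2 (1,1):1^1=0 (0,1):0^1=1 -> mex({0, 1, 2}) = 3
G(4): splits (0,3):0^3=3 (1,2):1^2=3 (0,2):0^2=2 (1,1):1^1=0 -> mex({0, 2, 3}) = 1
G(5): splits (0,4):0^1=1 (1,3):1^3=2 (2,2):2^2=0 (0,3):0^3=3 (1,2):1^2=3 -> mex({0, 1, 2, 3}) = 4
G(6) = mex({0, 1, 2, 4}) = 3
G(7) = mex({0, 1, 3, 4, 5}) = 2
G(8) = mex({0, 2, 3, 5, 6}) = 1
G(9) = mex({0, 1, 2, 3, 6, 7}) = 4
G(10) = mex({0, 1, 3, 4, 5, 7}) = 2
G(11) = mex({0, 1, 2, 3, 4, 5}) = 6
G(12) = mex({0, 1, 2, 3, 5, 6, 7}) = 4
G(13) = mex({0, 2, 3, 4, 6, 7}) = 1
G(14) = mex({0, 1, 4, 5, 6, 7}) = 2
G(15) = mex({0, 1, 2, 3, 4, 5, 6}) = 7
G(16) = mex({0, 2, 3, 5, 6, 7}) = 1
G(17) = mex({0, 1, 2, 3, 5, 6, 7}) = 4
G(18) = mex({0, 1, 2, 4, 5, 6}) = 3
G(19) = mex({0, 1, 3, 4, 5, 7}) = 2
G(20) = mex({0, 2, 3, 4, 5, 6, 7}) = 1
G(21) = mex({0, 1, 2, 3, 5, 6, 7}) = 4
G(22) = mex({0, 1, 2, 3, 4, 5, 7}) = 6
G(23) = mex({0, 1, 2, 3, 4, 5, 6}) = 7
G(24) = mex({0, 1, 2, 3, 5, 6, 7}) = 4
G(25) = mex({0, 2, 3, 4, 6, 7}) = 1
G(26) = mex({0, 1, 3, 4, 5, 6, 7}) = 2
G(27) = mex({0, 1, 2, 3, 4, 5, 6, 7}) = 8
G(28) = mex({0, 1, 2, 3, 4, 6, 7, 8}) = 5
G(29) = mex({0, 1, 2, 3, 5, 6, 7, 8, 9}) = 4
G(30) = mex({0, 1, 2, 3, 4, 5, 6, 9, 10}) = 7
G(31) = mex({0, 1, 3, 4, 5, 7, 10, 11}) = 2
G(32) = mex({0, 2, 3, 4, 5, 6, 7, 9, 11}) = 1
G(33) = mex({0, 1, 2, 3, 4, 5, 6, 7, 9, 12}) = 8
G(34) = mex({0, 1, 2, 3, 4, 5, 7, 8, 11, 12}) = 6
G(35) = mex({0, 1, 2, 3, 4, 5, 6, 8, 9, 10, 11}) = 7
G(36) = mex({0, 1, 2, 3, 5, 6, 7, 9, 10}) = 4
G(37) = mex({0, 2, 3, 4, 6, 7, 9, 10, 11, 12}) = 1
G(38) = mex({0, 1, 3, 4, 5, 6, 7, 9, 10, 11, 12}) = 2
G(39) = mex({0, 1, 2, 4, 5, 6, 7, 9, 10, 12, 14}) = 3
G(40) = mex({0, 2, 3, 4, 6, 7, 11, 12, 14}) = 1
G(41) = mex({0, 1, 2, 3, 5, 6, 7, 9, 10, 11, 12}) = 4
G(42) = mex({0, 1, 2, 3, 4, 5, 6, 9, 10}) = 7
G(43) = mex({0, 1, 3, 4, 5, 7, 9, 10, 12, 15}) = 2
G(44) = mex({0, 2, 3, 4, 5, 6, 7, 9, 10, 12, 15}) = 1
G(45) = mex({0, 1, 2, 3, 4, 5, 6, 7, 9, 10, 12, 14}) = 8
G(46) = mex({0, 1, 3, 4, 5, 7, 8, 11, 12, 14}) = 2
G(47) = mex({0, 1, 2, 3, 4, 5, 6, 8, 9, 10, 11, 12}) = 7
G(48) = mex({0, 1, 2, 3, 5, 6, 7, 9, 10}) = 4
Therefore G(48) = 4.

4


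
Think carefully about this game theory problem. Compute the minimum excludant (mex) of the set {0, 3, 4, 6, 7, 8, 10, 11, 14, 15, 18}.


Set = {0, 3, 4, 6, 7, 8, 10, 11, 14, 15, 18}
0 is in the set.
1 is NOT in the set. This is the mex.
mex = 1

1


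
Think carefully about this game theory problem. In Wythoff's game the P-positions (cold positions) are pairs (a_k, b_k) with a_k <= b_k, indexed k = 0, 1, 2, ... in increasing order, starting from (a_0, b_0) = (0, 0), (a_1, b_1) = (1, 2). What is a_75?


By Wythoff's theorem, a_k = floor(k * phi) and b_k = floor(k * phi^2) = a_k + k, where phi = (1 + sqrt(5))/2 is the golden ratio.
phi = (1 + sqrt(5))/2 = 1.618034
k = 75
k * phi = 75 * 1.618034 = 121.352549
a_75 = floor(k * phi) = 121

121


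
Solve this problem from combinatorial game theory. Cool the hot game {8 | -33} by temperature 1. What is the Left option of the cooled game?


Original game: {8 | -33} (a switch {a | b} with a > b).
Cooling by t (for t below the temperature (a - b)/2 = 41/2) taxes each move by t: {a | b} cooled by t is {a - t | b + t}.
Cooling amount: t = 1
Cooled Left option: 8 - 1 = 7
Cooled Right option: -33 + 1 = -32
Cooled game: {7 | -32}
Left option = 7

7


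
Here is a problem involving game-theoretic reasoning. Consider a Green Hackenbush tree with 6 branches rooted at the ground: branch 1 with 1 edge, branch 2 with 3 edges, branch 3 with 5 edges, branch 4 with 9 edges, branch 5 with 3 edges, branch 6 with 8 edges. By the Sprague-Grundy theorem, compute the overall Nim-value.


The tree has 6 branches from the ground vertex.
In Green Hackenbush, the Nim-value of a simple path of length k is k.
Branch 1: length 1, Nim-value = 1
Branch 2: length 3, Nim-value = 3
Branch 3: length 5, Nim-value = 5
Branch 4: length 9, Nim-value = 9
Branch 5: length 3, Nim-value = 3
Branch 6: length 8, Nim-value = 8
Total Nim-value = XOR of all branch values:
0 XOR 1 = 1
1 XOR 3 = 2
2 XOR 5 = 7
7 XOR 9 = 14
14 XOR 3 = 13
13 XOR 8 = 5
Nim-value of the tree = 5

5


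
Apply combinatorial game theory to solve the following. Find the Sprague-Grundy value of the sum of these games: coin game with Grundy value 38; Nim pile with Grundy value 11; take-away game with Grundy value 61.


By the Sprague-Grundy theorem, the Grundy value of a sum of games is the XOR of individual Grundy values.
coin game: Grundy value = 38. Running XOR: 0 XOR 38 = 38
Nim pile: Grundy value = 11. Running XOR: 38 XOR 11 = 45
take-away game: Grundy value = 61. Running XOR: 45 XOR 61 = 16
The combined Grundy value is 16.

16


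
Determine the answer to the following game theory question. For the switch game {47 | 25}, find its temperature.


The game is {47 | 25}, a switch {a | b} with numbers a > b.
Cooling {a | b} by t gives {a - t | b + t}, which stops being hot when a - t = b + t, i.e. at t = (a - b)/2. So the temperature of a switch is (a - b)/2.
Temperature = (Left option - Right option) / 2
= (47 - (25)) / 2
= 22 / 2
= 11

11


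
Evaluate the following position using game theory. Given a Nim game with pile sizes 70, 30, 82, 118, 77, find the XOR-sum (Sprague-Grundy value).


We need the XOR (exclusive or) of all pile sizes.
After XOR-ing pile 1 (size 70): 0 XOR 70 = 70
After XOR-ing pile 2 (size 30): 70 XOR 30 = 88
After XOR-ing pile 3 (size 82): 88 XOR 82 = 10
After XOR-ing pile 4 (size 118): 10 XOR 118 = 124
After XOR-ing pile 5 (size 77): 124 XOR 77 = 49
The Nim-value of this position is 49.

49


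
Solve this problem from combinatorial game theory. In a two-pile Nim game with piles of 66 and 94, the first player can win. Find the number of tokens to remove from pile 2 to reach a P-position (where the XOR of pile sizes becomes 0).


Piles: 66 and 94
Current XOR: 66 XOR 94 = 28 (non-zero, so this is an N-position).
To make the XOR zero, we need to find a move that balances the piles.
For pile 2 (size 94): target = 94 XOR 28 = 66
We reduce pile 2 from 94 to 66.
Tokens removed: 94 - 66 = 28
Verification: 66 XOR 66 = 0

28


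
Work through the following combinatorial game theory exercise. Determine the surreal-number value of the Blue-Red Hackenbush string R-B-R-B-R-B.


Edges (from ground): R-B-R-B-R-B
By Berlekamp's sign-expansion rule, a Blue-Red Hackenbush stalk has the value of the surreal number whose sign sequence is the edge sequence with B -> + and R -> -.
Sign sequence: -+-+-+
Trace the sign expansion in the surreal number tree, starting from 0:
Edge 1: R (sign -) -> bounds (-inf, 0), value = -1
Edge 2: B (sign +) -> bounds (-1, 0), value = -1/2
Edge 3: R (sign -) -> bounds (-1, -1/2), value = -3/4
Edge 4: B (sign +) -> bounds (-3/4, -1/2), value = -5/8
Edge 5: R (sign -) -> bounds (-3/4, -5/8), value = -11/16
Edge 6: B (sign +) -> bounds (-11/16, -5/8), value = -21/32
Game value = -21/32

-21/32


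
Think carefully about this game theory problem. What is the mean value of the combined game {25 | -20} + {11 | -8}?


G1 = {25 | -20}, G2 = {11 | -8}
Each is a switch {a | b} with numbers a > b; its mean value is (a + b)/2, and mean value is additive over game sums: m(G1 + G2) = m(G1) + m(G2).
Mean of G1 = (25 + (-20))/2 = 5/2 = 5/2
Mean of G2 = (11 + (-8))/2 = 3/2 = 3/2
Mean of G1 + G2 = 5/2 + 3/2 = 4

4


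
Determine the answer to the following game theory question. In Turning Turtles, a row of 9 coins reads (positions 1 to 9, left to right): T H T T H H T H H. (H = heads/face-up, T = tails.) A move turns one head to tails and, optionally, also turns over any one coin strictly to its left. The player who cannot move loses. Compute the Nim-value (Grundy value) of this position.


Coins: T H T T H H T H H
Key fact: a single head at position k behaves exactly like a Nim heap of size k (turning it to T and optionally flipping a coin at j < k corresponds to moving the heap from k to j, or to 0), and heads combine as a disjunctive sum (two heads at the same place would cancel, matching j XOR j = 0). So the Nim-value is the XOR of the 1-indexed positions of the heads.
Face-up positions (1-indexed): [2, 5, 6, 8, 9]
XOR 0 with 2: 0 XOR 2 = 2
XOR 2 with 5: 2 XOR 5 = 7
XOR 7 with 6: 7 XOR 6 = 1
XOR 1 with 8: 1 XOR 8 = 9
XOR 9 with 9: 9 XOR 9 = 0
Nim-value = 0

0


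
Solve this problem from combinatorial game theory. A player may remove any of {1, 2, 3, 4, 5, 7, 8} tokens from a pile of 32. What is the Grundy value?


The subtraction set is S = {1, 2, 3, 4, 5, 7, 8}.
G(k) = mex{ G(k - s) : s in S, s <= k }. We compute iteratively: G(0) = 0.
G(1) = mex({0}) = 1
G(2) = mex({0, 1}) = 2
G(3) = mex({0, 1, 2}) = 3
G(4) = mex({0, 1, 2, 3}) = 4
G(5) = mex({0, 1, 2, 3, 4}) = 5
G(6) = mex({1, 2, 3, 4, 5}) = 0
G(7) = mex({0, 2, 3, 4, 5}) = 1
G(8) = mex({0, 1, 3, 4, 5}) = 2
G(9) = mex({0, 1, 2, 4, 5}) = 3
G(10) = mex({0, 1, 2, 3, 5}) = 4
G(11) = mex({0, 1, 2, 3, 4}) = 5
G(12) = mex({1, 2, 3, 4, 5}) = 0
G(13) = mex({0, 2, 3, 4, 5}) = 1
Observe that G(6)..G(13) = 0, 1, 2, 3, 4, 5, 0, 1 repeats G(0)..G(7) = 0, 1, 2, 3, 4, 5, 0, 1.
For k >= max(S) = 8, G(k) is determined by the previous 8 values G(k-8)..G(k-1); a window of 8 consecutive values has recurred shifted by 6, so by induction G(k + 6) = G(k) for all k >= 0: the sequence is periodic from the start with period 6.
One period: G(0..5) = 0, 1, 2, 3, 4, 5.
32 mod 6 = 2, so G(32) = G(2) = 2.

2


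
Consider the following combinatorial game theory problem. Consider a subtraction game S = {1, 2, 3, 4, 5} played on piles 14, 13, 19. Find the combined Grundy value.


Subtraction set: {1, 2, 3, 4, 5}
For this subtraction set, G(n) = n mod 6 (period = max + 1 = 6).
Pile 1 (size 14): G(14) = 14 mod 6 = 2
Pile 2 (size 13): G(13) = 13 mod 6 = 1
Pile 3 (size 19): G(19) = 19 mod 6 = 1
Total Grundy value = XOR of all: 2 XOR 1 XOR 1 = 2

2


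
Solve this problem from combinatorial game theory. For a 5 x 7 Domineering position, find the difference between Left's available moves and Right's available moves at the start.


Board is 5 x 7 (rows x cols).
Left (vertical) placements: (rows-1) * cols = 4 * 7 = 28
Right (horizontal) placements: rows * (cols-1) = 5 * 6 = 30
Advantage = Left - Right = 28 - 30 = -2

-2


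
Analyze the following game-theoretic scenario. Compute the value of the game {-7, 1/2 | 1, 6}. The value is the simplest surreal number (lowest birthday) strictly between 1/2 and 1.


Left options: {-7, 1/2}, max = 1/2
Right options: {1, 6}, min = 1
All options are numbers and max(Left) < min(Right), so by the simplicity theorem the value is the simplest (earliest-born) number strictly between 1/2 and 1.
No integer lies strictly between 1/2 and 1, so the value is the dyadic rational m/2^k in the interval with the smallest k (then m odd); search k = 1, 2, ...:
Denominator 2: no odd multiple of 1/2 lies strictly between 1/2 and 1.
Denominator 4: 3/4 lies strictly between 1/2 and 1 -- found.
The simplest number in the interval is 3/4.
Game value = 3/4

3/4


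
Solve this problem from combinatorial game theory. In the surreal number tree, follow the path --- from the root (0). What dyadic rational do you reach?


Sign expansion: ---
Rule: track bounds (lo, hi), initially (-inf, +inf). On '+', the current value becomes lo and we move to the simplest number in (value, hi): value + 1 if hi = +inf, otherwise the midpoint (value + hi)/2. On '-', the current value becomes hi and we move to value - 1 if lo = -inf, otherwise the midpoint (lo + value)/2.
Start at 0.
Step 1: sign = -, move left. Bounds: (-inf, 0). Value = -1
Step 2: sign = -, move left. Bounds: (-inf, -1). Value = -2
Step 3: sign = -, move left. Bounds: (-inf, -2). Value = -3
The surreal number with sign expansion --- is -3.

-3


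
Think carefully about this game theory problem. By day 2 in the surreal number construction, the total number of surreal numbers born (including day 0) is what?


Day 0: {|} = 0 is born. Count = 1.
Day n: the number of surreal numbers born by day n is 2^(n+1) - 1.
By day 0: 2^1 - 1 = 1
By day 1: 2^2 - 1 = 3
By day 2: 2^3 - 1 = 7
By day 2: 7 surreal numbers.

7


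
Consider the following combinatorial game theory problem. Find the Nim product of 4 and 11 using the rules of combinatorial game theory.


Nim multiplication is bilinear over XOR: (u XOR v) * w = (u*w) XOR (v*w).
So we split each operand into its bit components and XOR the pairwise Nim products.
4 = 4 (as XOR of powers of 2).
11 = 1 + 2 + 8 (as XOR of powers of 2).
Using the standard Nim-product table on single bits:
  2*2 = 3,   2*4 = 8,   2*8 = 12,
  4*4 = 6,   4*8 = 11,  8*8 = 13,
and  1*x = x (identity), k*l = l*k (commutative).
Pairwise Nim products:
  4 * 1 = 4
  4 * 2 = 8
  4 * 8 = 11
XOR them: 4 XOR 8 XOR 11 = 7.
Result: 4 * 11 = 7 (in Nim).

7


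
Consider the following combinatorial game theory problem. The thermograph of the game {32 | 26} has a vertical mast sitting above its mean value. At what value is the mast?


Game = {32 | 26}, a switch {a | b} with numbers a > b.
Its thermograph has left wall a - t and right wall b + t, which meet at t = (a - b)/2, where both equal (a + b)/2. So the mast (mean value) is at (a + b)/2.
Mean = (32 + (26))/2 = 58/2 = 29

29


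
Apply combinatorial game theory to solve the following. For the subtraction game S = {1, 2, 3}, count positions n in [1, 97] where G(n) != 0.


Subtraction set S = {1, 2, 3}, so G(n) = n mod 4.
G(n) = 0 when n is a multiple of 4.
Multiples of 4 in [1, 97]: 24
N-positions (nonzero Grundy) = 97 - 24 = 73

73


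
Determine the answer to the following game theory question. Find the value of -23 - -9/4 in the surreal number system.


x = -23, y = -9/4
Converting to common denominator: 4
x = -92/4, y = -9/4
x - y = -23 - -9/4 = -83/4

-83/4


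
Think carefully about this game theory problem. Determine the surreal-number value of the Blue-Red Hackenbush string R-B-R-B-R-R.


Edges (from ground): R-B-R-B-R-R
By Berlekamp's sign-expansion rule, a Blue-Red Hackenbush stalk has the value of the surreal number whose sign sequence is the edge sequence with B -> + and R -> -.
Sign sequence: -+-+--
Trace the sign expansion in the surreal number tree, starting from 0:
Edge 1: R (sign -) -> bounds (-inf, 0), value = -1
Edge 2: B (sign +) -> bounds (-1, 0), value = -1/2
Edge 3: R (sign -) -> bounds (-1, -1/2), value = -3/4
Edge 4: B (sign +) -> bounds (-3/4, -1/2), value = -5/8
Edge 5: R (sign -) -> bounds (-3/4, -5/8), value = -11/16
Edge 6: R (sign -) -> bounds (-3/4, -11/16), value = -23/32
Game value = -23/32

-23/32


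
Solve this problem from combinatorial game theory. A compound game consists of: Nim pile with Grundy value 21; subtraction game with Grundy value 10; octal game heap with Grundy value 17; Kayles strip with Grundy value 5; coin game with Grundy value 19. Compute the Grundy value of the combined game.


By the Sprague-Grundy theorem, the Grundy value of a sum of games is the XOR of individual Grundy values.
Nim pile: Grundy value = 21. Running XOR: 0 XOR 21 = 21
subtraction game: Grundy value = 10. Running XOR: 21 XOR 10 = 31
octal game heap: Grundy value = 17. Running XOR: 31 XOR 17 = 14
Kayles strip: Grundy value = 5. Running XOR: 14 XOR 5 = 11
coin game: Grundy value = 19. Running XOR: 11 XOR 19 = 24
The combined Grundy value is 24.

24


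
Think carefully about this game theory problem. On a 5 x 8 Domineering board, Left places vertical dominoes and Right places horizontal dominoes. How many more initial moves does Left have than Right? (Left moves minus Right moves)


Board is 5 x 8 (rows x cols).
Left (vertical) placements: (rows-1) * cols = 4 * 8 = 32
Right (horizontal) placements: rows * (cols-1) = 5 * 7 = 35
Advantage = Left - Right = 32 - 35 = -3

-3


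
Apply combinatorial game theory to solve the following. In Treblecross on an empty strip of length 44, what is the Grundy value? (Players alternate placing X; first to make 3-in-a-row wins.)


Treblecross: place X on empty cells; 3-in-a-row wins.
Playing within two cells of an existing X lets the opponent win at once, so sensible play treats the cells i-2..i+2 around each X as dead. The player left with no safe cell loses, so this is a normal-play take-away game on strips of safe cells.
Placing X at cell i (0-indexed) of a strip of k safe cells leaves independent strips of sizes max(0, i-2) and max(0, k-i-3). Hence G(k) = mex{ G(max(0,i-2)) XOR G(max(0,k-i-3)) : 0 <= i < k }, with G(0) = 0.
G(1): splits (0,0):0^0=0 -> mex({0}) = 1
G(2): splits (0,0):0^0=0 -> mex({0}) = 1
G(3): splits (0,0):0^0=0 -> mex({0}) = 1
G(4): splits (0,1):0^1=1 (0,0):0^0=0 -> mex({0, 1}) = 2
G(5): splits (0,2):0^1=1 (0,1):0^1=1 (0,0):0^0=0 -> mex({0, 1}) = 2
G(6) = mex({1}) = 0
G(7) = mex({0, 1, 2}) = 3
G(8) = mex({0, 1, 2}) = 3
G(9) = mex({0, 2}) = 1
G(10) = mex({0, 2, 3}) = 1
G(11) = mex({0, 3}) = 1
G(12) = mex({1, 3}) = 0
G(13) = mex({0, 1, 2, 3}) = 4
G(14) = mex({0, 1, 2}) = 3
G(15) = mex({0, 1, 2}) = 3
G(16) = mex({0, 1, 2, 4}) = 3
G(17) = mex({0, 1, 3, 4}) = 2
G(18) = mex({0, 1, 3, 4}) = 2
G(19) = mex({0, 1, 3, 5}) = 2
G(20) = mex({0, 1, 2, 3, 5}) = 4
G(21) = mex({0, 1, 2, 3, 5}) = 4
G(22) = mex({1, 2, 6}) = 0
G(23) = mex({0, 1, 2, 3, 4, 6}) = 5
G(24) = mex({0, 1, 2, 3, 4}) = 5
G(25) = mex({0, 1, 3, 4, 7}) = 2
G(26) = mex({0, 1, 3, 4, 5, 7}) = 2
G(27) = mex({0, 1, 3, 5}) = 2
G(28) = mex({0, 1, 2, 5}) = 3
G(29) = mex({0, 1, 2, 4, 5, 6}) = 3
G(30) = mex({1, 2, 4, 6}) = 0
G(31) = mex({0, 1, 2, 3, 4, 6}) = 5
G(32) = mex({1, 2, 3, 4, 7}) = 0
G(33) = mex({0, 3, 7}) = 1
G(34) = mex({0, 2, 3, 5, 7}) = 1
G(35) = mex({0, 2, 3, 5, 6}) = 1
G(36) = mex({0, 1, 2, 5, 6}) = 3
G(37) = mex({0, 1, 2, 4, 5, 6}) = 3
G(38) = mex({0, 1, 2, 4}) = 3
G(39) = mex({0, 1, 2, 3, 4, 7}) = 5
G(40) = mex({0, 1, 2, 3, 4, 5, 7}) = 6
G(41) = mex({0, 1, 2, 3, 5, 7}) = 4
G(42) = mex({0, 1, 2, 3, 5, 6, 7}) = 4
G(43) = mex({0, 2, 3, 5, 6}) = 1
G(44) = mex({1, 2, 3, 4, 5, 6}) = 0
Therefore G(44) = 0.

0


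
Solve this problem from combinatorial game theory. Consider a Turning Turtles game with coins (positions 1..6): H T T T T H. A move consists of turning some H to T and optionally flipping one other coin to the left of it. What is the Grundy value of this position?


Coins: H T T T T H
Key fact: a single head at position k behaves exactly like a Nim heap of size k (turning it to T and optionally flipping a coin at j < k corresponds to moving the heap from k to j, or to 0), and heads combine as a disjunctive sum (two heads at the same place would cancel, matching j XOR j = 0). So the Nim-value is the XOR of the 1-indexed positions of the heads.
Face-up positions (1-indexed): [1, 6]
XOR 0 with 1: 0 XOR 1 = 1
XOR 1 with 6: 1 XOR 6 = 7
Nim-value = 7

7


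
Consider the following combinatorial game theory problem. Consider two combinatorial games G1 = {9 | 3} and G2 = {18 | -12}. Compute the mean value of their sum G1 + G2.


G1 = {9 | 3}, G2 = {18 | -12}
Each is a switch {a | b} with numbers a > b; its mean value is (a + b)/2, and mean value is additive over game sums: m(G1 + G2) = m(G1) + m(G2).
Mean of G1 = (9 + (3))/2 = 12/2 = 6
Mean of G2 = (18 + (-12))/2 = 6/2 = 3
Mean of G1 + G2 = 6 + 3 = 9

9


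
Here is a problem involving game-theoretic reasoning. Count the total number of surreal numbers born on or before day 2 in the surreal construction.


Day 0: {|} = 0 is born. Count = 1.
Day n: the number of surreal numbers born by day n is 2^(n+1) - 1.
By day 0: 2^1 - 1 = 1
By day 1: 2^2 - 1 = 3
By day 2: 2^3 - 1 = 7
By day 2: 7 surreal numbers.

7


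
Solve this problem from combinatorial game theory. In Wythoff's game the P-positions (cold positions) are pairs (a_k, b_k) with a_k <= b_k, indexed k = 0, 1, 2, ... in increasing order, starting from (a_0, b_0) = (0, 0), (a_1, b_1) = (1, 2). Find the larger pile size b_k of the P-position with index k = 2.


By Wythoff's theorem, a_k = floor(k * phi) and b_k = floor(k * phi^2) = a_k + k, where phi = (1 + sqrt(5))/2 is the golden ratio.
phi = (1 + sqrt(5))/2 = 1.618034
phi^2 = phi + 1 = 2.618034
k = 2
k * phi^2 = 2 * 2.618034 = 5.236068
b_2 = floor(k * phi^2) = 5 (check: a_2 + k = 3 + 2 = 5)

5


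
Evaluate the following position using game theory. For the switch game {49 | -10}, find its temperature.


The game is {49 | -10}, a switch {a | b} with numbers a > b.
Cooling {a | b} by t gives {a - t | b + t}, which stops being hot when a - t = b + t, i.e. at t = (a - b)/2. So the temperature of a switch is (a - b)/2.
Temperature = (Left option - Right option) / 2
= (49 - (-10)) / 2
= 59 / 2
= 59/2

59/2


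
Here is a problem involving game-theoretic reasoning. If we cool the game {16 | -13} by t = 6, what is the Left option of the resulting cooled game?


Original game: {16 | -13} (a switch {a | b} with a > b).
Cooling by t (for t below the temperature (a - b)/2 = 29/2) taxes each move by t: {a | b} cooled by t is {a - t | b + t}.
Cooling amount: t = 6
Cooled Left option: 16 - 6 = 10
Cooled Right option: -13 + 6 = -7
Cooled game: {10 | -7}
Left option = 10

10


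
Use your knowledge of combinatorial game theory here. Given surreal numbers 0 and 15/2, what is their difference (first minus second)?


x = 0, y = 15/2
Converting to common denominator: 2
x = 0/2, y = 15/2
x - y = 0 - 15/2 = -15/2

-15/2
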